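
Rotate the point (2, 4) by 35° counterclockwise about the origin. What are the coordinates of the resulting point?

Rotation matrix for 35°: [[cos 35°, -sin 35°], [sin 35°, cos 35°]] ≈ [[0.819152, -0.573576], [0.573576, 0.819152]]
[[0.819152, -0.573576], [0.573576, 0.819152]] × [2, 4]ᵀ ≈ [-0.6560, 4.4238]ᵀ
Result: (-0.6560, 4.4238)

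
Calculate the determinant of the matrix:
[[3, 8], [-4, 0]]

For a 2×2 matrix [[a, b], [c, d]], det = ad - bc
det = (3)(0) - (8)(-4) = 0 - -32 = 32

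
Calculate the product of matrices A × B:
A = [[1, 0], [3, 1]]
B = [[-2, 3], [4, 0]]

Matrix multiplication:
C[0][0] = 1×-2 + 0×4 = -2
C[0][1] = 1×3 + 0×0 = 3
C[1][0] = 3×-2 + 1×4 = -2
C[1][1] = 3×3 + 1×0 = 9
Result: [[-2, 3], [-2, 9]]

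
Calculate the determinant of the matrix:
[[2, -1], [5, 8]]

For a 2×2 matrix [[a, b], [c, d]], det = ad - bc
det = (2)(8) - (-1)(5) = 16 - -5 = 21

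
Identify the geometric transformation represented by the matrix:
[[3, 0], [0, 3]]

This matrix represents: uniform scaling by factor 3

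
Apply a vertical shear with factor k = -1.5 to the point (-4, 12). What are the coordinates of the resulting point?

Shear matrix for vertical shear with factor k = -1.5:
[[1, 0], [-1.50, 1]]
Result: (-4, 12) → (-4, 18)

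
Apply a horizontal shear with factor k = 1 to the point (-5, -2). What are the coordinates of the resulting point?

Shear matrix for horizontal shear with factor k = 1:
[[1, 1], [0, 1]]
Result: (-5, -2) → (-7, -2)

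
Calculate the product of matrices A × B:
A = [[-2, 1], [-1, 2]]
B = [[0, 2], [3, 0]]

Matrix multiplication:
C[0][0] = -2×0 + 1×3 = 3
C[0][1] = -2×2 + 1×0 = -4
C[1][0] = -1×0 + 2×3 = 6
C[1][1] = -1×2 + 2×0 = -2
Result: [[3, -4], [6, -2]]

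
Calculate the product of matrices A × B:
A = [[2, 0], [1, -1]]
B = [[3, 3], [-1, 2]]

Matrix multiplication:
C[0][0] = 2×3 + 0×-1 = 6
C[0][1] = 2×3 + 0×2 = 6
C[1][0] = 1×3 + -1×-1 = 4
C[1][1] = 1×3 + -1×2 = 1
Result: [[6, 6], [4, 1]]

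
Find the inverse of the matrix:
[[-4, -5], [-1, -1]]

For [[a,b],[c,d]], inverse = (1/det)·[[d,-b],[-c,a]]
det = (-4)(-1) - (-5)(-1) = 4 - 5 = -1
Inverse = (1/-1)·[[-1, 5], [1, -4]]
= [[1, -5], [-1, 4]]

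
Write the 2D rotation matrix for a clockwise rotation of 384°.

Rotation matrix formula: [[cos θ, -sin θ], [sin θ, cos θ]]
A clockwise rotation by 384° is equivalent to a counterclockwise rotation by -384°.
For θ = -384°:
cos(-384°) = 0.9135
sin(-384°) = -0.4067
Result: [[0.9135, 0.4067], [-0.4067, 0.9135]]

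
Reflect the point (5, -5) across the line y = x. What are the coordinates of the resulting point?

Reflection across line y = x: (5, -5) → (-5, 5)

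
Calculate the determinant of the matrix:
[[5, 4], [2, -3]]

For a 2×2 matrix [[a, b], [c, d]], det = ad - bc
det = (5)(-3) - (4)(2) = -15 - 8 = -23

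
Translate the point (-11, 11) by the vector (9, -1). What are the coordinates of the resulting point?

Translation by (9, -1) (homogeneous matrix [[1, 0, 9], [0, 1, -1], [0, 0, 1]]):
x' = -11 + 9 = -2
y' = 11 + -1 = 10
Result: (-2, 10)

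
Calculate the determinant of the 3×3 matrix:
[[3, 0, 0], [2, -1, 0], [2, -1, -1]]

Expansion along first row:
det = 3·det([[-1,0],[-1,-1]]) - 0·det([[2,0],[2,-1]]) + 0·det([[2,-1],[2,-1]])
    = 3·(-1·-1 - 0·-1) - 0·(2·-1 - 0·2) + 0·(2·-1 - -1·2)
    = 3·1 - 0·-2 + 0·0
    = 3 + 0 + 0 = 3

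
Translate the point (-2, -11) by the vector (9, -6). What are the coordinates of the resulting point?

Translation by (9, -6) (homogeneous matrix [[1, 0, 9], [0, 1, -6], [0, 0, 1]]):
x' = -2 + 9 = 7
y' = -11 + -6 = -17
Result: (7, -17)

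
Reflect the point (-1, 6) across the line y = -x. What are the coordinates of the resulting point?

Reflection across line y = -x: (-1, 6) → (-6, 1)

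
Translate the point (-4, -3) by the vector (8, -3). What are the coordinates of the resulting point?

Translation by (8, -3) (homogeneous matrix [[1, 0, 8], [0, 1, -3], [0, 0, 1]]):
x' = -4 + 8 = 4
y' = -3 + -3 = -6
Result: (4, -6)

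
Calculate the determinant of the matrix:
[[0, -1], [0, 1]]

For a 2×2 matrix [[a, b], [c, d]], det = ad - bc
det = (0)(1) - (-1)(0) = 0 - 0 = 0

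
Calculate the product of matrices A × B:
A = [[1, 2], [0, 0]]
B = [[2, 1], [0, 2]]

Matrix multiplication:
C[0][0] = 1×2 + 2×0 = 2
C[0][1] = 1×1 + 2×2 = 5
C[1][0] = 0×2 + 0×0 = 0
C[1][1] = 0×1 + 0×2 = 0
Result: [[2, 5], [0, 0]]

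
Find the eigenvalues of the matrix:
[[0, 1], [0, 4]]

Characteristic equation: det(A - λI) = 0
λ² - (trace)λ + (det) = 0
trace = 0 + 4 = 4, det = (0)(4) - (1)(0) = 0
λ² - (4)λ + (0) = 0
λ = (4 ± √((4)² - 4·(0))) / 2 = (4 ± √16) / 2
Solving: λ = 0, 4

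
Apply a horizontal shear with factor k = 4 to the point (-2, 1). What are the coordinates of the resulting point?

Shear matrix for horizontal shear with factor k = 4:
[[1, 4], [0, 1]]
Result: (-2, 1) → (2, 1)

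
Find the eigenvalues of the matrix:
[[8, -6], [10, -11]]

Characteristic equation: det(A - λI) = 0
λ² - (trace)λ + (det) = 0
trace = 8 + -11 = -3, det = (8)(-11) - (-6)(10) = -28
λ² - (-3)λ + (-28) = 0
λ = (-3 ± √((-3)² - 4·(-28))) / 2 = (-3 ± √121) / 2
Solving: λ = -7, 4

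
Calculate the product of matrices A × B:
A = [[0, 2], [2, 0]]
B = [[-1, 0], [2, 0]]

Matrix multiplication:
C[0][0] = 0×-1 + 2×2 = 4
C[0][1] = 0×0 + 2×0 = 0
C[1][0] = 2×-1 + 0×2 = -2
C[1][1] = 2×0 + 0×0 = 0
Result: [[4, 0], [-2, 0]]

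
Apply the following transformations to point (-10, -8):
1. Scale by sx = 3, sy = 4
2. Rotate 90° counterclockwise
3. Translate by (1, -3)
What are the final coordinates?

Step 1: Scale → (-30, -32)
Step 2: Rotate 90° → (32, -30)
Step 3: Translate → (33, -33)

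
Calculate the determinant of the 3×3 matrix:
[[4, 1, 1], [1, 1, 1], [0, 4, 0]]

Expansion along first row:
det = 4·det([[1,1],[4,0]]) - 1·det([[1,1],[0,0]]) + 1·det([[1,1],[0,4]])
    = 4·(1·0 - 1·4) - 1·(1·0 - 1·0) + 1·(1·4 - 1·0)
    = 4·-4 - 1·0 + 1·4
    = -16 + 0 + 4 = -12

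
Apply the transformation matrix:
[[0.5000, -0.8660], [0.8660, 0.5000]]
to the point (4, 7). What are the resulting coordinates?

Matrix multiplication:
[[0.5000, -0.8660], [0.8660, 0.5000]] × [4, 7]ᵀ
= [(0.5000)(4) + (-0.8660)(7), (0.8660)(4) + (0.5000)(7)]ᵀ
= [-4.0620, 6.9640]ᵀ
Result: (-4.0620, 6.9640)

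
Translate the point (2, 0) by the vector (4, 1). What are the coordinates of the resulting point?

Translation by (4, 1) (homogeneous matrix [[1, 0, 4], [0, 1, 1], [0, 0, 1]]):
x' = 2 + 4 = 6
y' = 0 + 1 = 1
Result: (6, 1)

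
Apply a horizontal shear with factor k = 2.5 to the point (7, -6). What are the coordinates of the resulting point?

Shear matrix for horizontal shear with factor k = 2.5:
[[1, 2.50], [0, 1]]
Result: (7, -6) → (-8, -6)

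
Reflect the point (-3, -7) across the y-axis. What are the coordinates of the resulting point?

Reflection across y-axis: (-3, -7) → (3, -7)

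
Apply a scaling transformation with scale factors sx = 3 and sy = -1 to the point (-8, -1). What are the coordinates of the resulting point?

Scaling matrix:
[[3, 0], [0, -1]]
Result: (-8 × 3, -1 × -1) = (-24, 1)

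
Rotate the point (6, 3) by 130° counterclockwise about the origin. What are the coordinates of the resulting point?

Rotation matrix for 130°: [[cos 130°, -sin 130°], [sin 130°, cos 130°]] ≈ [[-0.642788, -0.766044], [0.766044, -0.642788]]
[[-0.642788, -0.766044], [0.766044, -0.642788]] × [6, 3]ᵀ ≈ [-6.1549, 2.6679]ᵀ
Result: (-6.1549, 2.6679)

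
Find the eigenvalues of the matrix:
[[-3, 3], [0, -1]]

Characteristic equation: det(A - λI) = 0
λ² - (trace)λ + (det) = 0
trace = -3 + -1 = -4, det = (-3)(-1) - (3)(0) = 3
λ² - (-4)λ + (3) = 0
λ = (-4 ± √((-4)² - 4·(3))) / 2 = (-4 ± √4) / 2
Solving: λ = -3, -1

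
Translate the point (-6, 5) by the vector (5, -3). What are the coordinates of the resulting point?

Translation by (5, -3) (homogeneous matrix [[1, 0, 5], [0, 1, -3], [0, 0, 1]]):
x' = -6 + 5 = -1
y' = 5 + -3 = 2
Result: (-1, 2)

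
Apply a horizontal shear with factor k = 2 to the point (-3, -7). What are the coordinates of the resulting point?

Shear matrix for horizontal shear with factor k = 2:
[[1, 2], [0, 1]]
Result: (-3, -7) → (-17, -7)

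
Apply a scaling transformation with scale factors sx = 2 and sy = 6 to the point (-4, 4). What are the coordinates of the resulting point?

Scaling matrix:
[[2, 0], [0, 6]]
Result: (-4 × 2, 4 × 6) = (-8, 24)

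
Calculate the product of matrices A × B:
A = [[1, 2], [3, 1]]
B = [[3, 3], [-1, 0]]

Matrix multiplication:
C[0][0] = 1×3 + 2×-1 = 1
C[0][1] = 1×3 + 2×0 = 3
C[1][0] = 3×3 + 1×-1 = 8
C[1][1] = 3×3 + 1×0 = 9
Result: [[1, 3], [8, 9]]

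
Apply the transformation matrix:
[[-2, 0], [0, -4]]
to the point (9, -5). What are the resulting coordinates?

Matrix multiplication:
[[-2, 0], [0, -4]] × [9, -5]ᵀ
= [(-2)(9) + (0)(-5), (0)(9) + (-4)(-5)]ᵀ
= [-18, 20]ᵀ
Result: (-18, 20)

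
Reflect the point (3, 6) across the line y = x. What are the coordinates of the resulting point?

Reflection across line y = x: (3, 6) → (6, 3)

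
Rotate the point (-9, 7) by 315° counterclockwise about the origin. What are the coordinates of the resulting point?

Rotation matrix for 315°: [[cos 315°, -sin 315°], [sin 315°, cos 315°]] ≈ [[0.707107, 0.707107], [-0.707107, 0.707107]]
[[0.707107, 0.707107], [-0.707107, 0.707107]] × [-9, 7]ᵀ ≈ [-1.4142, 11.3137]ᵀ
Result: (-1.4142, 11.3137)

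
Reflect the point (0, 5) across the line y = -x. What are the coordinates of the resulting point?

Reflection across line y = -x: (0, 5) → (-5, 0)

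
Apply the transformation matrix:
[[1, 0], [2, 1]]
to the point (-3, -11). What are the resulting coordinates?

Matrix multiplication:
[[1, 0], [2, 1]] × [-3, -11]ᵀ
= [(1)(-3) + (0)(-11), (2)(-3) + (1)(-11)]ᵀ
= [-3, -17]ᵀ
Result: (-3, -17)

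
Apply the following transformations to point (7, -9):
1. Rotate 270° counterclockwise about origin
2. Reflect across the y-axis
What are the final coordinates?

Step 1: Rotate 270° → (-9, -7)
Step 2: Reflect across y-axis → (9, -7)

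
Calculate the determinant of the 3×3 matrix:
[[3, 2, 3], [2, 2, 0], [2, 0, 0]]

Expansion along first row:
det = 3·det([[2,0],[0,0]]) - 2·det([[2,0],[2,0]]) + 3·det([[2,2],[2,0]])
    = 3·(2·0 - 0·0) - 2·(2·0 - 0·2) + 3·(2·0 - 2·2)
    = 3·0 - 2·0 + 3·-4
    = 0 + 0 + -12 = -12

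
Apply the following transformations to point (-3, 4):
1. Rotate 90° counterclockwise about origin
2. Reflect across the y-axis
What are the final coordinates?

Step 1: Rotate 90° → (-4, -3)
Step 2: Reflect across y-axis → (4, -3)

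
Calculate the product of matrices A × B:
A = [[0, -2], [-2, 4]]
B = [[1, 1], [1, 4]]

Matrix multiplication:
C[0][0] = 0×1 + -2×1 = -2
C[0][1] = 0×1 + -2×4 = -8
C[1][0] = -2×1 + 4×1 = 2
C[1][1] = -2×1 + 4×4 = 14
Result: [[-2, -8], [2, 14]]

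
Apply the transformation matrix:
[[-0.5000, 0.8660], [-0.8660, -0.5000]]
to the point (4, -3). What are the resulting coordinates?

Matrix multiplication:
[[-0.5000, 0.8660], [-0.8660, -0.5000]] × [4, -3]ᵀ
= [(-0.5000)(4) + (0.8660)(-3), (-0.8660)(4) + (-0.5000)(-3)]ᵀ
= [-4.5980, -1.9640]ᵀ
Result: (-4.5980, -1.9640)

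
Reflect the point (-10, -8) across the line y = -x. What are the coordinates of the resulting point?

Reflection across line y = -x: (-10, -8) → (8, 10)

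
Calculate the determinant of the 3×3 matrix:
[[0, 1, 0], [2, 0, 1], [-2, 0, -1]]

Expansion along first row:
det = 0·det([[0,1],[0,-1]]) - 1·det([[2,1],[-2,-1]]) + 0·det([[2,0],[-2,0]])
    = 0·(0·-1 - 1·0) - 1·(2·-1 - 1·-2) + 0·(2·0 - 0·-2)
    = 0·0 - 1·0 + 0·0
    = 0 + 0 + 0 = 0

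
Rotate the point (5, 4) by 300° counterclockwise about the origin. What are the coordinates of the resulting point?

Rotation matrix for 300°: [[cos 300°, -sin 300°], [sin 300°, cos 300°]] ≈ [[0.500000, 0.866025], [-0.866025, 0.500000]]
[[0.500000, 0.866025], [-0.866025, 0.500000]] × [5, 4]ᵀ ≈ [5.9641, -2.3301]ᵀ
Result: (5.9641, -2.3301)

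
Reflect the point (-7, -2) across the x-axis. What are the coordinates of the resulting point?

Reflection across x-axis: (-7, -2) → (-7, 2)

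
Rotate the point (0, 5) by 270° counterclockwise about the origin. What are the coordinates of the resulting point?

Rotation matrix for 270°: [[cos 270°, -sin 270°], [sin 270°, cos 270°]] = [[0, 1], [-1, 0]]
[[0, 1], [-1, 0]] × [0, 5]ᵀ = [5, 0]ᵀ
Result: (5, 0)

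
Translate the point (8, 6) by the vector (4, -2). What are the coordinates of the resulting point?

Translation by (4, -2) (homogeneous matrix [[1, 0, 4], [0, 1, -2], [0, 0, 1]]):
x' = 8 + 4 = 12
y' = 6 + -2 = 4
Result: (12, 4)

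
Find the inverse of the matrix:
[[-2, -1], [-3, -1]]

For [[a,b],[c,d]], inverse = (1/det)·[[d,-b],[-c,a]]
det = (-2)(-1) - (-1)(-3) = 2 - 3 = -1
Inverse = (1/-1)·[[-1, 1], [3, -2]]
= [[1, -1], [-3, 2]]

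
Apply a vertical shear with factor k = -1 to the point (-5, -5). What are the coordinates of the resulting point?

Shear matrix for vertical shear with factor k = -1:
[[1, 0], [-1, 1]]
Result: (-5, -5) → (-5, 0)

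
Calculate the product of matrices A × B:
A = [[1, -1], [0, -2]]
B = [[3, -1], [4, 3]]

Matrix multiplication:
C[0][0] = 1×3 + -1×4 = -1
C[0][1] = 1×-1 + -1×3 = -4
C[1][0] = 0×3 + -2×4 = -8
C[1][1] = 0×-1 + -2×3 = -6
Result: [[-1, -4], [-8, -6]]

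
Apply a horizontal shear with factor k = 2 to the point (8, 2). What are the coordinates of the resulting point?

Shear matrix for horizontal shear with factor k = 2:
[[1, 2], [0, 1]]
Result: (8, 2) → (12, 2)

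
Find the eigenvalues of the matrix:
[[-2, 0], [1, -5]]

Characteristic equation: det(A - λI) = 0
λ² - (trace)λ + (det) = 0
trace = -2 + -5 = -7, det = (-2)(-5) - (0)(1) = 10
λ² - (-7)λ + (10) = 0
λ = (-7 ± √((-7)² - 4·(10))) / 2 = (-7 ± √9) / 2
Solving: λ = -5, -2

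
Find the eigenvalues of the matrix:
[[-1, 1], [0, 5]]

Characteristic equation: det(A - λI) = 0
λ² - (trace)λ + (det) = 0
trace = -1 + 5 = 4, det = (-1)(5) - (1)(0) = -5
λ² - (4)λ + (-5) = 0
λ = (4 ± √((4)² - 4·(-5))) / 2 = (4 ± √36) / 2
Solving: λ = -1, 5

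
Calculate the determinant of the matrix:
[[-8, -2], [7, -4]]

For a 2×2 matrix [[a, b], [c, d]], det = ad - bc
det = (-8)(-4) - (-2)(7) = 32 - -14 = 46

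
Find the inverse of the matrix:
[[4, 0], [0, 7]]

For [[a,b],[c,d]], inverse = (1/det)·[[d,-b],[-c,a]]
det = (4)(7) - (0)(0) = 28 - 0 = 28
Inverse = (1/28)·[[7, 0], [0, 4]]
= [[1/4, 0], [0, 1/7]]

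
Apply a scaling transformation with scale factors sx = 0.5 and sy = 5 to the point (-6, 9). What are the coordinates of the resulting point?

Scaling matrix:
[[0.50, 0], [0, 5]]
Result: (-6 × 0.5, 9 × 5) = (-3, 45)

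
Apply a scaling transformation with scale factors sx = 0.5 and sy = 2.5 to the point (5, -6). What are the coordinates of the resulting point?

Scaling matrix:
[[0.50, 0], [0, 2.50]]
Result: (5 × 0.5, -6 × 2.5) = (2.5, -15)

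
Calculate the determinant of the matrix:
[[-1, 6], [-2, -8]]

For a 2×2 matrix [[a, b], [c, d]], det = ad - bc
det = (-1)(-8) - (6)(-2) = 8 - -12 = 20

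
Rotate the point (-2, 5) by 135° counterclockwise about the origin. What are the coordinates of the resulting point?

Rotation matrix for 135°: [[cos 135°, -sin 135°], [sin 135°, cos 135°]] ≈ [[-0.707107, -0.707107], [0.707107, -0.707107]]
[[-0.707107, -0.707107], [0.707107, -0.707107]] × [-2, 5]ᵀ ≈ [-2.1213, -4.9497]ᵀ
Result: (-2.1213, -4.9497)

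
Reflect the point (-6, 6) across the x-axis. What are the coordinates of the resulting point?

Reflection across x-axis: (-6, 6) → (-6, -6)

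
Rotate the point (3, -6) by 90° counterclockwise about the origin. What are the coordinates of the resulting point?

Rotation matrix for 90°: [[cos 90°, -sin 90°], [sin 90°, cos 90°]] = [[0, -1], [1, 0]]
[[0, -1], [1, 0]] × [3, -6]ᵀ = [6, 3]ᵀ
Result: (6, 3)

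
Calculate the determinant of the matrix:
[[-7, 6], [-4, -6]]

For a 2×2 matrix [[a, b], [c, d]], det = ad - bc
det = (-7)(-6) - (6)(-4) = 42 - -24 = 66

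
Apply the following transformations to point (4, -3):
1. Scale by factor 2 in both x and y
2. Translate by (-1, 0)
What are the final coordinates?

Step 1: Scale (4, -3) by 2 → (8, -6)
Step 2: Translate by (-1, 0) → (7, -6)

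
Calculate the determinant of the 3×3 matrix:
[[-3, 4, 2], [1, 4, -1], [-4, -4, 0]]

Expansion along first row:
det = -3·det([[4,-1],[-4,0]]) - 4·det([[1,-1],[-4,0]]) + 2·det([[1,4],[-4,-4]])
    = -3·(4·0 - -1·-4) - 4·(1·0 - -1·-4) + 2·(1·-4 - 4·-4)
    = -3·-4 - 4·-4 + 2·12
    = 12 + 16 + 24 = 52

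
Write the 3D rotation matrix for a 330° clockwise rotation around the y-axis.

Rotation matrix for clockwise 330° around y-axis:
A clockwise rotation by 330° is a counterclockwise rotation by -330°.
cos(-330°) = √3/2, sin(-330°) = 1/2
Result: [[√3/2, 0, 1/2], [0, 1, 0], [-1/2, 0, √3/2]]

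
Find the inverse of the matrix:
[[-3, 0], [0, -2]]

For [[a,b],[c,d]], inverse = (1/det)·[[d,-b],[-c,a]]
det = (-3)(-2) - (0)(0) = 6 - 0 = 6
Inverse = (1/6)·[[-2, 0], [0, -3]]
= [[-1/3, 0], [0, -1/2]]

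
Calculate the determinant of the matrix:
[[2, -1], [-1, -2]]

For a 2×2 matrix [[a, b], [c, d]], det = ad - bc
det = (2)(-2) - (-1)(-1) = -4 - 1 = -5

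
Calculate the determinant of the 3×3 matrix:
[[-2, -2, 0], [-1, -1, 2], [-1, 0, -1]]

Expansion along first row:
det = -2·det([[-1,2],[0,-1]]) - -2·det([[-1,2],[-1,-1]]) + 0·det([[-1,-1],[-1,0]])
    = -2·(-1·-1 - 2·0) - -2·(-1·-1 - 2·-1) + 0·(-1·0 - -1·-1)
    = -2·1 - -2·3 + 0·-1
    = -2 + 6 + 0 = 4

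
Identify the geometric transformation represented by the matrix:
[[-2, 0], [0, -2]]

This matrix represents: uniform scaling by factor -2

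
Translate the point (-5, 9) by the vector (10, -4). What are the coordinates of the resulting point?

Translation by (10, -4) (homogeneous matrix [[1, 0, 10], [0, 1, -4], [0, 0, 1]]):
x' = -5 + 10 = 5
y' = 9 + -4 = 5
Result: (5, 5)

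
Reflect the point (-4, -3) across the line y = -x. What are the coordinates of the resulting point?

Reflection across line y = -x: (-4, -3) → (3, 4)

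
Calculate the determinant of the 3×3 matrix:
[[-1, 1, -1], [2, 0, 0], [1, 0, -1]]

Expansion along first row:
det = -1·det([[0,0],[0,-1]]) - 1·det([[2,0],[1,-1]]) + -1·det([[2,0],[1,0]])
    = -1·(0·-1 - 0·0) - 1·(2·-1 - 0·1) + -1·(2·0 - 0·1)
    = -1·0 - 1·-2 + -1·0
    = 0 + 2 + 0 = 2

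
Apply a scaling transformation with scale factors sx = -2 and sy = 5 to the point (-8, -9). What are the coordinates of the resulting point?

Scaling matrix:
[[-2, 0], [0, 5]]
Result: (-8 × -2, -9 × 5) = (16, -45)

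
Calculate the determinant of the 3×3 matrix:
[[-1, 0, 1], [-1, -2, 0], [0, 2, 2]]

Expansion along first row:
det = -1·det([[-2,0],[2,2]]) - 0·det([[-1,0],[0,2]]) + 1·det([[-1,-2],[0,2]])
    = -1·(-2·2 - 0·2) - 0·(-1·2 - 0·0) + 1·(-1·2 - -2·0)
    = -1·-4 - 0·-2 + 1·-2
    = 4 + 0 + -2 = 2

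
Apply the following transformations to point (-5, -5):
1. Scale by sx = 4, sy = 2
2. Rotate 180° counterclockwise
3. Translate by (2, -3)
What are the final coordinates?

Step 1: Scale → (-20, -10)
Step 2: Rotate 180° → (20, 10)
Step 3: Translate → (22, 7)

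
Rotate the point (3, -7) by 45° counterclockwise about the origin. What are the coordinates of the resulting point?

Rotation matrix for 45°: [[cos 45°, -sin 45°], [sin 45°, cos 45°]] ≈ [[0.707107, -0.707107], [0.707107, 0.707107]]
[[0.707107, -0.707107], [0.707107, 0.707107]] × [3, -7]ᵀ ≈ [7.0711, -2.8284]ᵀ
Result: (7.0711, -2.8284)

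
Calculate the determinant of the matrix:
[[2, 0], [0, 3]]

For a 2×2 matrix [[a, b], [c, d]], det = ad - bc
det = (2)(3) - (0)(0) = 6 - 0 = 6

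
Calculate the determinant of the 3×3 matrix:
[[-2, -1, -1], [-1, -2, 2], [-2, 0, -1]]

Expansion along first row:
det = -2·det([[-2,2],[0,-1]]) - -1·det([[-1,2],[-2,-1]]) + -1·det([[-1,-2],[-2,0]])
    = -2·(-2·-1 - 2·0) - -1·(-1·-1 - 2·-2) + -1·(-1·0 - -2·-2)
    = -2·2 - -1·5 + -1·-4
    = -4 + 5 + 4 = 5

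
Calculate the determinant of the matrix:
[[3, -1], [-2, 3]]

For a 2×2 matrix [[a, b], [c, d]], det = ad - bc
det = (3)(3) - (-1)(-2) = 9 - 2 = 7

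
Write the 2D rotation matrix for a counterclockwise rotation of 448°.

Rotation matrix formula: [[cos θ, -sin θ], [sin θ, cos θ]]
For θ = 448°:
cos(448°) = 0.0349
sin(448°) = 0.9994
Result: [[0.0349, -0.9994], [0.9994, 0.0349]]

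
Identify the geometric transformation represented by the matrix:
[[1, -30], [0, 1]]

This matrix represents: horizontal shear with factor -30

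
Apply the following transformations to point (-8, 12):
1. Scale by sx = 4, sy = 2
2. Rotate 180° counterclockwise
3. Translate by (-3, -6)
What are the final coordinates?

Step 1: Scale → (-32, 24)
Step 2: Rotate 180° → (32, -24)
Step 3: Translate → (29, -30)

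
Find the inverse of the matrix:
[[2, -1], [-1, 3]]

For [[a,b],[c,d]], inverse = (1/det)·[[d,-b],[-c,a]]
det = (2)(3) - (-1)(-1) = 6 - 1 = 5
Inverse = (1/5)·[[3, 1], [1, 2]]
= [[3/5, 1/5], [1/5, 2/5]]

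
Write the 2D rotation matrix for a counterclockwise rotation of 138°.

Rotation matrix formula: [[cos θ, -sin θ], [sin θ, cos θ]]
For θ = 138°:
cos(138°) = -0.7431
sin(138°) = 0.6691
Result: [[-0.7431, -0.6691], [0.6691, -0.7431]]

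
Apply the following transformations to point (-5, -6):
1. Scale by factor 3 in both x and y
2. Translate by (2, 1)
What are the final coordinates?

Step 1: Scale (-5, -6) by 3 → (-15, -18)
Step 2: Translate by (2, 1) → (-13, -17)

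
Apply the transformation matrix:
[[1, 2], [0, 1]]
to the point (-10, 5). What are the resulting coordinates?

Matrix multiplication:
[[1, 2], [0, 1]] × [-10, 5]ᵀ
= [(1)(-10) + (2)(5), (0)(-10) + (1)(5)]ᵀ
= [0, 5]ᵀ
Result: (0, 5)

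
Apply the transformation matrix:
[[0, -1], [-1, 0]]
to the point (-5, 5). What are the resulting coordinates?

Matrix multiplication:
[[0, -1], [-1, 0]] × [-5, 5]ᵀ
= [(0)(-5) + (-1)(5), (-1)(-5) + (0)(5)]ᵀ
= [-5, 5]ᵀ
Result: (-5, 5)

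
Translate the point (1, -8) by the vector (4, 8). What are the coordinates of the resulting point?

Translation by (4, 8) (homogeneous matrix [[1, 0, 4], [0, 1, 8], [0, 0, 1]]):
x' = 1 + 4 = 5
y' = -8 + 8 = 0
Result: (5, 0)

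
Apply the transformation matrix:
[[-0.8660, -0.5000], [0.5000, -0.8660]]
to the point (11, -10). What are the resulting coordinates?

Matrix multiplication:
[[-0.8660, -0.5000], [0.5000, -0.8660]] × [11, -10]ᵀ
= [(-0.8660)(11) + (-0.5000)(-10), (0.5000)(11) + (-0.8660)(-10)]ᵀ
= [-4.5260, 14.1600]ᵀ
Result: (-4.5260, 14.1600)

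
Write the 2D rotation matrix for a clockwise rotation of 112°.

Rotation matrix formula: [[cos θ, -sin θ], [sin θ, cos θ]]
A clockwise rotation by 112° is equivalent to a counterclockwise rotation by -112°.
For θ = -112°:
cos(-112°) = -0.3746
sin(-112°) = -0.9272
Result: [[-0.3746, 0.9272], [-0.9272, -0.3746]]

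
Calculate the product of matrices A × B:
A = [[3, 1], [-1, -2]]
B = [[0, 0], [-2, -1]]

Matrix multiplication:
C[0][0] = 3×0 + 1×-2 = -2
C[0][1] = 3×0 + 1×-1 = -1
C[1][0] = -1×0 + -2×-2 = 4
C[1][1] = -1×0 + -2×-1 = 2
Result: [[-2, -1], [4, 2]]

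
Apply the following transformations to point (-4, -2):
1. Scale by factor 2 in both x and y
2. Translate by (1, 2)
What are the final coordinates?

Step 1: Scale (-4, -2) by 2 → (-8, -4)
Step 2: Translate by (1, 2) → (-7, -2)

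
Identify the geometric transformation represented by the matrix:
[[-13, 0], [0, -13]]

This matrix represents: uniform scaling by factor -13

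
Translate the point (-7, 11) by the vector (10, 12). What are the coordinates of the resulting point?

Translation by (10, 12) (homogeneous matrix [[1, 0, 10], [0, 1, 12], [0, 0, 1]]):
x' = -7 + 10 = 3
y' = 11 + 12 = 23
Result: (3, 23)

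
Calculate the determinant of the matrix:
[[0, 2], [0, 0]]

For a 2×2 matrix [[a, b], [c, d]], det = ad - bc
det = (0)(0) - (2)(0) = 0 - 0 = 0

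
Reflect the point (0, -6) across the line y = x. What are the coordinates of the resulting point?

Reflection across line y = x: (0, -6) → (-6, 0)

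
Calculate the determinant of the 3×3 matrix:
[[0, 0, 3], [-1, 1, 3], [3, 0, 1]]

Expansion along first row:
det = 0·det([[1,3],[0,1]]) - 0·det([[-1,3],[3,1]]) + 3·det([[-1,1],[3,0]])
    = 0·(1·1 - 3·0) - 0·(-1·1 - 3·3) + 3·(-1·0 - 1·3)
    = 0·1 - 0·-10 + 3·-3
    = 0 + 0 + -9 = -9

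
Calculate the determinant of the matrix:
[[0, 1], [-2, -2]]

For a 2×2 matrix [[a, b], [c, d]], det = ad - bc
det = (0)(-2) - (1)(-2) = 0 - -2 = 2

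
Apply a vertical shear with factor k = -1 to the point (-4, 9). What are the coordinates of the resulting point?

Shear matrix for vertical shear with factor k = -1:
[[1, 0], [-1, 1]]
Result: (-4, 9) → (-4, 13)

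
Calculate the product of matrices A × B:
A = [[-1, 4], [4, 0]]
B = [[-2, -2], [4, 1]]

Matrix multiplication:
C[0][0] = -1×-2 + 4×4 = 18
C[0][1] = -1×-2 + 4×1 = 6
C[1][0] = 4×-2 + 0×4 = -8
C[1][1] = 4×-2 + 0×1 = -8
Result: [[18, 6], [-8, -8]]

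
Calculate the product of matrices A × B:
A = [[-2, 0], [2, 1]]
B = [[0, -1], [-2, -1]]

Matrix multiplication:
C[0][0] = -2×0 + 0×-2 = 0
C[0][1] = -2×-1 + 0×-1 = 2
C[1][0] = 2×0 + 1×-2 = -2
C[1][1] = 2×-1 + 1×-1 = -3
Result: [[0, 2], [-2, -3]]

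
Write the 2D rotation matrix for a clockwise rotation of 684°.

Rotation matrix formula: [[cos θ, -sin θ], [sin θ, cos θ]]
A clockwise rotation by 684° is equivalent to a counterclockwise rotation by -684°.
For θ = -684°:
cos(-684°) = 0.8090
sin(-684°) = 0.5878
Result: [[0.8090, -0.5878], [0.5878, 0.8090]]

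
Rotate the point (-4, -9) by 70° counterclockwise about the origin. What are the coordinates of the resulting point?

Rotation matrix for 70°: [[cos 70°, -sin 70°], [sin 70°, cos 70°]] ≈ [[0.342020, -0.939693], [0.939693, 0.342020]]
[[0.342020, -0.939693], [0.939693, 0.342020]] × [-4, -9]ᵀ ≈ [7.0892, -6.8370]ᵀ
Result: (7.0892, -6.8370)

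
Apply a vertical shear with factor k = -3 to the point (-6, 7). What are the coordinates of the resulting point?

Shear matrix for vertical shear with factor k = -3:
[[1, 0], [-3, 1]]
Result: (-6, 7) → (-6, 25)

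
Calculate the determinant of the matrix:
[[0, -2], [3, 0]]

For a 2×2 matrix [[a, b], [c, d]], det = ad - bc
det = (0)(0) - (-2)(3) = 0 - -6 = 6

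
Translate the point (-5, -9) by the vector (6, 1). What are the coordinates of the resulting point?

Translation by (6, 1) (homogeneous matrix [[1, 0, 6], [0, 1, 1], [0, 0, 1]]):
x' = -5 + 6 = 1
y' = -9 + 1 = -8
Result: (1, -8)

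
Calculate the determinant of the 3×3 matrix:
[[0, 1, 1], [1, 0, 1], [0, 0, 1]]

Expansion along first row:
det = 0·det([[0,1],[0,1]]) - 1·det([[1,1],[0,1]]) + 1·det([[1,0],[0,0]])
    = 0·(0·1 - 1·0) - 1·(1·1 - 1·0) + 1·(1·0 - 0·0)
    = 0·0 - 1·1 + 1·0
    = 0 + -1 + 0 = -1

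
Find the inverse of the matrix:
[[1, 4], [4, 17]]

For [[a,b],[c,d]], inverse = (1/det)·[[d,-b],[-c,a]]
det = (1)(17) - (4)(4) = 17 - 16 = 1
Inverse = [[17, -4], [-4, 1]]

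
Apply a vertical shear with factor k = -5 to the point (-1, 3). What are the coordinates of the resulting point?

Shear matrix for vertical shear with factor k = -5:
[[1, 0], [-5, 1]]
Result: (-1, 3) → (-1, 8)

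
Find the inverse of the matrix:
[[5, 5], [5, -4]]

For [[a,b],[c,d]], inverse = (1/det)·[[d,-b],[-c,a]]
det = (5)(-4) - (5)(5) = -20 - 25 = -45
Inverse = (1/-45)·[[-4, -5], [-5, 5]]
= [[4/45, 1/9], [1/9, -1/9]]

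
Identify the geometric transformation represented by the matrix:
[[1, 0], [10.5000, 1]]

This matrix represents: vertical shear with factor 10.5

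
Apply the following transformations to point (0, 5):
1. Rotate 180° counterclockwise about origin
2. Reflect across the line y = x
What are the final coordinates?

Step 1: Rotate 180° → (0, -5)
Step 2: Reflect across line y = x → (-5, 0)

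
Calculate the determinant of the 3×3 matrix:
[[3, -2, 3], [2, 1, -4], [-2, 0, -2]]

Expansion along first row:
det = 3·det([[1,-4],[0,-2]]) - -2·det([[2,-4],[-2,-2]]) + 3·det([[2,1],[-2,0]])
    = 3·(1·-2 - -4·0) - -2·(2·-2 - -4·-2) + 3·(2·0 - 1·-2)
    = 3·-2 - -2·-12 + 3·2
    = -6 + -24 + 6 = -24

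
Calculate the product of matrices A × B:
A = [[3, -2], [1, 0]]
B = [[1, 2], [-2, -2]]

Matrix multiplication:
C[0][0] = 3×1 + -2×-2 = 7
C[0][1] = 3×2 + -2×-2 = 10
C[1][0] = 1×1 + 0×-2 = 1
C[1][1] = 1×2 + 0×-2 = 2
Result: [[7, 10], [1, 2]]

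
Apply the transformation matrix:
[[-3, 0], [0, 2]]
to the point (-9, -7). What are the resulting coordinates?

Matrix multiplication:
[[-3, 0], [0, 2]] × [-9, -7]ᵀ
= [(-3)(-9) + (0)(-7), (0)(-9) + (2)(-7)]ᵀ
= [27, -14]ᵀ
Result: (27, -14)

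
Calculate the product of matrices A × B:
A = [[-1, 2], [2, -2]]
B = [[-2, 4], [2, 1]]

Matrix multiplication:
C[0][0] = -1×-2 + 2×2 = 6
C[0][1] = -1×4 + 2×1 = -2
C[1][0] = 2×-2 + -2×2 = -8
C[1][1] = 2×4 + -2×1 = 6
Result: [[6, -2], [-8, 6]]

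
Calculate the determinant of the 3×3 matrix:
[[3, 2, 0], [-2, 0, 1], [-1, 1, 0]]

Expansion along first row:
det = 3·det([[0,1],[1,0]]) - 2·det([[-2,1],[-1,0]]) + 0·det([[-2,0],[-1,1]])
    = 3·(0·0 - 1·1) - 2·(-2·0 - 1·-1) + 0·(-2·1 - 0·-1)
    = 3·-1 - 2·1 + 0·-2
    = -3 + -2 + 0 = -5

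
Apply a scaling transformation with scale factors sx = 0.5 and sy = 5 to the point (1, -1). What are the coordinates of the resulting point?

Scaling matrix:
[[0.50, 0], [0, 5]]
Result: (1 × 0.5, -1 × 5) = (0.5, -5)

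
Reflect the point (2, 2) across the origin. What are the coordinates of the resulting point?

Reflection across origin: (2, 2) → (-2, -2)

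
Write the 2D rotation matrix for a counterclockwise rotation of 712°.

Rotation matrix formula: [[cos θ, -sin θ], [sin θ, cos θ]]
For θ = 712°:
cos(712°) = 0.9903
sin(712°) = -0.1392
Result: [[0.9903, 0.1392], [-0.1392, 0.9903]]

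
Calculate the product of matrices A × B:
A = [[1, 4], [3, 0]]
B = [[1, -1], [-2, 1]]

Matrix multiplication:
C[0][0] = 1×1 + 4×-2 = -7
C[0][1] = 1×-1 + 4×1 = 3
C[1][0] = 3×1 + 0×-2 = 3
C[1][1] = 3×-1 + 0×1 = -3
Result: [[-7, 3], [3, -3]]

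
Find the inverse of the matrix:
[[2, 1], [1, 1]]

For [[a,b],[c,d]], inverse = (1/det)·[[d,-b],[-c,a]]
det = (2)(1) - (1)(1) = 2 - 1 = 1
Inverse = [[1, -1], [-1, 2]]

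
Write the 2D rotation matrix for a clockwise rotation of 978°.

Rotation matrix formula: [[cos θ, -sin θ], [sin θ, cos θ]]
A clockwise rotation by 978° is equivalent to a counterclockwise rotation by -978°.
For θ = -978°:
cos(-978°) = -0.2079
sin(-978°) = 0.9781
Result: [[-0.2079, -0.9781], [0.9781, -0.2079]]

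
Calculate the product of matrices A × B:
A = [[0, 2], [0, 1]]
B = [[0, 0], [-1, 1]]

Matrix multiplication:
C[0][0] = 0×0 + 2×-1 = -2
C[0][1] = 0×0 + 2×1 = 2
C[1][0] = 0×0 + 1×-1 = -1
C[1][1] = 0×0 + 1×1 = 1
Result: [[-2, 2], [-1, 1]]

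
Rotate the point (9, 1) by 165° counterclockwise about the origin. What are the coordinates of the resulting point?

Rotation matrix for 165°: [[cos 165°, -sin 165°], [sin 165°, cos 165°]] ≈ [[-0.965926, -0.258819], [0.258819, -0.965926]]
[[-0.965926, -0.258819], [0.258819, -0.965926]] × [9, 1]ᵀ ≈ [-8.9522, 1.3634]ᵀ
Result: (-8.9522, 1.3634)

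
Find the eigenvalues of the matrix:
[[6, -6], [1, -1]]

Characteristic equation: det(A - λI) = 0
λ² - (trace)λ + (det) = 0
trace = 6 + -1 = 5, det = (6)(-1) - (-6)(1) = 0
λ² - (5)λ + (0) = 0
λ = (5 ± √((5)² - 4·(0))) / 2 = (5 ± √25) / 2
Solving: λ = 0, 5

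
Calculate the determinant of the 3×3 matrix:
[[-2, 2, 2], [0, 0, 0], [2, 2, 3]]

Expansion along first row:
det = -2·det([[0,0],[2,3]]) - 2·det([[0,0],[2,3]]) + 2·det([[0,0],[2,2]])
    = -2·(0·3 - 0·2) - 2·(0·3 - 0·2) + 2·(0·2 - 0·2)
    = -2·0 - 2·0 + 2·0
    = 0 + 0 + 0 = 0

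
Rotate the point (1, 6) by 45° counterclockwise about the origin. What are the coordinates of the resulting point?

Rotation matrix for 45°: [[cos 45°, -sin 45°], [sin 45°, cos 45°]] ≈ [[0.707107, -0.707107], [0.707107, 0.707107]]
[[0.707107, -0.707107], [0.707107, 0.707107]] × [1, 6]ᵀ ≈ [-3.5355, 4.9497]ᵀ
Result: (-3.5355, 4.9497)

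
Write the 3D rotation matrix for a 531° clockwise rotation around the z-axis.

Rotation matrix for clockwise 531° around z-axis:
A clockwise rotation by 531° is a counterclockwise rotation by -531°.
cos(-531°) = -0.9877, sin(-531°) = -0.1564
Result: [[-0.9877, 0.1564, 0], [-0.1564, -0.9877, 0], [0, 0, 1]]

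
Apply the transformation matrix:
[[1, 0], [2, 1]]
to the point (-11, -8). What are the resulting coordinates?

Matrix multiplication:
[[1, 0], [2, 1]] × [-11, -8]ᵀ
= [(1)(-11) + (0)(-8), (2)(-11) + (1)(-8)]ᵀ
= [-11, -30]ᵀ
Result: (-11, -30)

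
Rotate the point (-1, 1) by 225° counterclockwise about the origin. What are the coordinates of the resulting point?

Rotation matrix for 225°: [[cos 225°, -sin 225°], [sin 225°, cos 225°]] ≈ [[-0.707107, 0.707107], [-0.707107, -0.707107]]
[[-0.707107, 0.707107], [-0.707107, -0.707107]] × [-1, 1]ᵀ ≈ [1.4142, 0]ᵀ
Result: (1.4142, 0)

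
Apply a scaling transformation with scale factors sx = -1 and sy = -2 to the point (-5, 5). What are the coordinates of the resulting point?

Scaling matrix:
[[-1, 0], [0, -2]]
Result: (-5 × -1, 5 × -2) = (5, -10)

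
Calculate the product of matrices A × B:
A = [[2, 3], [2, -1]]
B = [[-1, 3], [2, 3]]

Matrix multiplication:
C[0][0] = 2×-1 + 3×2 = 4
C[0][1] = 2×3 + 3×3 = 15
C[1][0] = 2×-1 + -1×2 = -4
C[1][1] = 2×3 + -1×3 = 3
Result: [[4, 15], [-4, 3]]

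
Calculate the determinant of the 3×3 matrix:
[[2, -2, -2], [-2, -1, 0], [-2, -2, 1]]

Expansion along first row:
det = 2·det([[-1,0],[-2,1]]) - -2·det([[-2,0],[-2,1]]) + -2·det([[-2,-1],[-2,-2]])
    = 2·(-1·1 - 0·-2) - -2·(-2·1 - 0·-2) + -2·(-2·-2 - -1·-2)
    = 2·-1 - -2·-2 + -2·2
    = -2 + -4 + -4 = -10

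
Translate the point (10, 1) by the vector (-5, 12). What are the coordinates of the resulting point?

Translation by (-5, 12) (homogeneous matrix [[1, 0, -5], [0, 1, 12], [0, 0, 1]]):
x' = 10 + -5 = 5
y' = 1 + 12 = 13
Result: (5, 13)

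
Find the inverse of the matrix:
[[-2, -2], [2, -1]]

For [[a,b],[c,d]], inverse = (1/det)·[[d,-b],[-c,a]]
det = (-2)(-1) - (-2)(2) = 2 - -4 = 6
Inverse = (1/6)·[[-1, 2], [-2, -2]]
= [[-1/6, 1/3], [-1/3, -1/3]]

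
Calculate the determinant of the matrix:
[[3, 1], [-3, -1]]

For a 2×2 matrix [[a, b], [c, d]], det = ad - bc
det = (3)(-1) - (1)(-3) = -3 - -3 = 0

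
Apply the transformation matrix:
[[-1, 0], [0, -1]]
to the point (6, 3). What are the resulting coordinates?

Matrix multiplication:
[[-1, 0], [0, -1]] × [6, 3]ᵀ
= [(-1)(6) + (0)(3), (0)(6) + (-1)(3)]ᵀ
= [-6, -3]ᵀ
Result: (-6, -3)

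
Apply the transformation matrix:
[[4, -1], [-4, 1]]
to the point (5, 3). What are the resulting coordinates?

Matrix multiplication:
[[4, -1], [-4, 1]] × [5, 3]ᵀ
= [(4)(5) + (-1)(3), (-4)(5) + (1)(3)]ᵀ
= [17, -17]ᵀ
Result: (17, -17)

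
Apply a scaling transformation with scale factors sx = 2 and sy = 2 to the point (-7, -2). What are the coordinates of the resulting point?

Scaling matrix:
[[2, 0], [0, 2]]
Result: (-7 × 2, -2 × 2) = (-14, -4)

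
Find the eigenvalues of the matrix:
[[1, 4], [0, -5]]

Characteristic equation: det(A - λI) = 0
λ² - (trace)λ + (det) = 0
trace = 1 + -5 = -4, det = (1)(-5) - (4)(0) = -5
λ² - (-4)λ + (-5) = 0
λ = (-4 ± √((-4)² - 4·(-5))) / 2 = (-4 ± √36) / 2
Solving: λ = -5, 1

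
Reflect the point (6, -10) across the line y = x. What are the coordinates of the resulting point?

Reflection across line y = x: (6, -10) → (-10, 6)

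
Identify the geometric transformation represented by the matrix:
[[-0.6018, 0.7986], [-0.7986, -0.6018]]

This matrix represents: rotation by 233° counterclockwise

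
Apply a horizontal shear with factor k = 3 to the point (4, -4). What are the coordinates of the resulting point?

Shear matrix for horizontal shear with factor k = 3:
[[1, 3], [0, 1]]
Result: (4, -4) → (-8, -4)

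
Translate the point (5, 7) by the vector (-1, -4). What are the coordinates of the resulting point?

Translation by (-1, -4) (homogeneous matrix [[1, 0, -1], [0, 1, -4], [0, 0, 1]]):
x' = 5 + -1 = 4
y' = 7 + -4 = 3
Result: (4, 3)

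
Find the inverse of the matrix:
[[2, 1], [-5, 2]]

For [[a,b],[c,d]], inverse = (1/det)·[[d,-b],[-c,a]]
det = (2)(2) - (1)(-5) = 4 - -5 = 9
Inverse = (1/9)·[[2, -1], [5, 2]]
= [[2/9, -1/9], [5/9, 2/9]]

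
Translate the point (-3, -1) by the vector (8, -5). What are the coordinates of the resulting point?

Translation by (8, -5) (homogeneous matrix [[1, 0, 8], [0, 1, -5], [0, 0, 1]]):
x' = -3 + 8 = 5
y' = -1 + -5 = -6
Result: (5, -6)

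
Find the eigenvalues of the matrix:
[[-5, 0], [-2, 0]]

Characteristic equation: det(A - λI) = 0
λ² - (trace)λ + (det) = 0
trace = -5 + 0 = -5, det = (-5)(0) - (0)(-2) = 0
λ² - (-5)λ + (0) = 0
λ = (-5 ± √((-5)² - 4·(0))) / 2 = (-5 ± √25) / 2
Solving: λ = -5, 0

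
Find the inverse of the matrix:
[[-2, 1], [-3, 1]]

For [[a,b],[c,d]], inverse = (1/det)·[[d,-b],[-c,a]]
det = (-2)(1) - (1)(-3) = -2 - -3 = 1
Inverse = [[1, -1], [3, -2]]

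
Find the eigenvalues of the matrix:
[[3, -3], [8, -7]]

Characteristic equation: det(A - λI) = 0
λ² - (trace)λ + (det) = 0
trace = 3 + -7 = -4, det = (3)(-7) - (-3)(8) = 3
λ² - (-4)λ + (3) = 0
λ = (-4 ± √((-4)² - 4·(3))) / 2 = (-4 ± √4) / 2
Solving: λ = -3, -1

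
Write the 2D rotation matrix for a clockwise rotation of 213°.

Rotation matrix formula: [[cos θ, -sin θ], [sin θ, cos θ]]
A clockwise rotation by 213° is equivalent to a counterclockwise rotation by -213°.
For θ = -213°:
cos(-213°) = -0.8387
sin(-213°) = 0.5446
Result: [[-0.8387, -0.5446], [0.5446, -0.8387]]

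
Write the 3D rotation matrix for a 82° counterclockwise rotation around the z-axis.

Rotation matrix for counterclockwise 82° around z-axis:
cos(82°) = 0.1392, sin(82°) = 0.9903
Result: [[0.1392, -0.9903, 0], [0.9903, 0.1392, 0], [0, 0, 1]]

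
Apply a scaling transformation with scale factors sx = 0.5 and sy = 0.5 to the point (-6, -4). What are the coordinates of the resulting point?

Scaling matrix:
[[0.50, 0], [0, 0.50]]
Result: (-6 × 0.5, -4 × 0.5) = (-3, -2)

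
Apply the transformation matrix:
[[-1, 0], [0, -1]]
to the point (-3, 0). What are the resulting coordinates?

Matrix multiplication:
[[-1, 0], [0, -1]] × [-3, 0]ᵀ
= [(-1)(-3) + (0)(0), (0)(-3) + (-1)(0)]ᵀ
= [3, 0]ᵀ
Result: (3, 0)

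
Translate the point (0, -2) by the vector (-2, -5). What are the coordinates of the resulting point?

Translation by (-2, -5) (homogeneous matrix [[1, 0, -2], [0, 1, -5], [0, 0, 1]]):
x' = 0 + -2 = -2
y' = -2 + -5 = -7
Result: (-2, -7)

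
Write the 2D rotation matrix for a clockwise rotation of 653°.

Rotation matrix formula: [[cos θ, -sin θ], [sin θ, cos θ]]
A clockwise rotation by 653° is equivalent to a counterclockwise rotation by -653°.
For θ = -653°:
cos(-653°) = 0.3907
sin(-653°) = 0.9205
Result: [[0.3907, -0.9205], [0.9205, 0.3907]]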